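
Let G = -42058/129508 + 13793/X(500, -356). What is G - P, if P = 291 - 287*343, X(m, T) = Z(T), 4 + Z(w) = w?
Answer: 1143558556819/11655720 ≈ 98111.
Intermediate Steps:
Z(w) = -4 + w
X(m, T) = -4 + T
G = -450361181/11655720 (G = -42058/129508 + 13793/(-4 - 356) = -42058*1/129508 + 13793/(-360) = -21029/64754 + 13793*(-1/360) = -21029/64754 - 13793/360 = -450361181/11655720 ≈ -38.639)
P = -98150 (P = 291 - 98441 = -98150)
G - P = -450361181/11655720 - 1*(-98150) = -450361181/11655720 + 98150 = 1143558556819/11655720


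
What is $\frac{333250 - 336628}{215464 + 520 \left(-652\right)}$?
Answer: $\frac{563}{20596} \approx 0.027335$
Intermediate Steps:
$\frac{333250 - 336628}{215464 + 520 \left(-652\right)} = - \frac{3378}{215464 - 339040} = - \frac{3378}{-123576} = \left(-3378\right) \left(- \frac{1}{123576}\right) = \frac{563}{20596}$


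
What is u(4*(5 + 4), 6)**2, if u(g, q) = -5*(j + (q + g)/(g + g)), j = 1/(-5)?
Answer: 529/144 ≈ 3.6736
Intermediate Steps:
j = -1/5 (j = 1*(-1/5) = -1/5 ≈ -0.20000)
u(g, q) = 1 - 5*(g + q)/(2*g) (u(g, q) = -5*(-1/5 + (q + g)/(g + g)) = -5*(-1/5 + (g + q)/((2*g))) = -5*(-1/5 + (g + q)*(1/(2*g))) = -5*(-1/5 + (g + q)/(2*g)) = 1 - 5*(g + q)/(2*g))
u(4*(5 + 4), 6)**2 = ((-5*6 - 12*(5 + 4))/(2*((4*(5 + 4)))))**2 = ((-30 - 12*9)/(2*((4*9))))**2 = ((1/2)*(-30 - 3*36)/36)**2 = ((1/2)*(1/36)*(-30 - 108))**2 = ((1/2)*(1/36)*(-138))**2 = (-23/12)**2 = 529/144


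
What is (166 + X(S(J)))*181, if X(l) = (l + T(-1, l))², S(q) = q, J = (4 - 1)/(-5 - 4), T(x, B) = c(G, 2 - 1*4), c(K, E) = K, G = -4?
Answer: 301003/9 ≈ 33445.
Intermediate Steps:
T(x, B) = -4
J = -⅓ (J = 3/(-9) = 3*(-⅑) = -⅓ ≈ -0.33333)
X(l) = (-4 + l)² (X(l) = (l - 4)² = (-4 + l)²)
(166 + X(S(J)))*181 = (166 + (-4 - ⅓)²)*181 = (166 + (-13/3)²)*181 = (166 + 169/9)*181 = (1663/9)*181 = 301003/9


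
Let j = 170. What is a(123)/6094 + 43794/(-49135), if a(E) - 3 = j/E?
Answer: -2981803133/3348157170 ≈ -0.89058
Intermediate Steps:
a(E) = 3 + 170/E
a(123)/6094 + 43794/(-49135) = (3 + 170/123)/6094 + 43794/(-49135) = (3 + 170*(1/123))*(1/6094) + 43794*(-1/49135) = (3 + 170/123)*(1/6094) - 43794/49135 = (539/123)*(1/6094) - 43794/49135 = 49/68142 - 43794/49135 = -2981803133/3348157170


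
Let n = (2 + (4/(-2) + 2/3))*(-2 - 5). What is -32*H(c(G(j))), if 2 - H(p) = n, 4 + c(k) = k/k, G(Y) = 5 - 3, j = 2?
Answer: -640/3 ≈ -213.33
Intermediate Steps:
G(Y) = 2
c(k) = -3 (c(k) = -4 + k/k = -4 + 1 = -3)
n = -14/3 (n = (2 + (4*(-½) + 2*(⅓)))*(-7) = (2 + (-2 + ⅔))*(-7) = (2 - 4/3)*(-7) = (⅔)*(-7) = -14/3 ≈ -4.6667)
H(p) = 20/3 (H(p) = 2 - 1*(-14/3) = 2 + 14/3 = 20/3)
-32*H(c(G(j))) = -32*20/3 = -640/3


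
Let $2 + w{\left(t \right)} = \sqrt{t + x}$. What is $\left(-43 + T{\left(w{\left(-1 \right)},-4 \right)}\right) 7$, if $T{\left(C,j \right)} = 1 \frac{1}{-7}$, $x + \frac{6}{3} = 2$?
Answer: $-302$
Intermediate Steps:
$x = 0$ ($x = -2 + 2 = 0$)
$w{\left(t \right)} = -2 + \sqrt{t}$ ($w{\left(t \right)} = -2 + \sqrt{t + 0} = -2 + \sqrt{t}$)
$T{\left(C,j \right)} = - \frac{1}{7}$ ($T{\left(C,j \right)} = 1 \left(- \frac{1}{7}\right) = - \frac{1}{7}$)
$\left(-43 + T{\left(w{\left(-1 \right)},-4 \right)}\right) 7 = \left(-43 - \frac{1}{7}\right) 7 = \left(- \frac{302}{7}\right) 7 = -302$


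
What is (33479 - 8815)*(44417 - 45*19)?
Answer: 1074413168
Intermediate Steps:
(33479 - 8815)*(44417 - 45*19) = 24664*(44417 - 855) = 24664*43562 = 1074413168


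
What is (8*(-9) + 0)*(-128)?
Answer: 9216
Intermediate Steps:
(8*(-9) + 0)*(-128) = (-72 + 0)*(-128) = -72*(-128) = 9216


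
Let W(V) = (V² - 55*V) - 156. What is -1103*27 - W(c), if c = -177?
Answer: -70689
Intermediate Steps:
W(V) = -156 + V² - 55*V
-1103*27 - W(c) = -1103*27 - (-156 + (-177)² - 55*(-177)) = -29781 - (-156 + 31329 + 9735) = -29781 - 1*40908 = -29781 - 40908 = -70689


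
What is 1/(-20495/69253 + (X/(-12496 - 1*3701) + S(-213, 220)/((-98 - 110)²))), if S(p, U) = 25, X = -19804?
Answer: 48528832545024/45002220470833 ≈ 1.0784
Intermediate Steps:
1/(-20495/69253 + (X/(-12496 - 1*3701) + S(-213, 220)/((-98 - 110)²))) = 1/(-20495/69253 + (-19804/(-12496 - 1*3701) + 25/((-98 - 110)²))) = 1/(-20495*1/69253 + (-19804/(-12496 - 3701) + 25/((-208)²))) = 1/(-20495/69253 + (-19804/(-16197) + 25/43264)) = 1/(-20495/69253 + (-19804*(-1/16197) + 25*(1/43264))) = 1/(-20495/69253 + (19804/16197 + 25/43264)) = 1/(-20495/69253 + 857205181/700747008) = 1/(45002220470833/48528832545024) = 48528832545024/45002220470833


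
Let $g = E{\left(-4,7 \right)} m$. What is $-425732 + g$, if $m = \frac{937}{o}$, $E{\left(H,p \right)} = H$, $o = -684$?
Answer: $- \frac{72799235}{171} \approx -4.2573 \cdot 10^{5}$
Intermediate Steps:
$m = - \frac{937}{684}$ ($m = \frac{937}{-684} = 937 \left(- \frac{1}{684}\right) = - \frac{937}{684} \approx -1.3699$)
$g = \frac{937}{171}$ ($g = \left(-4\right) \left(- \frac{937}{684}\right) = \frac{937}{171} \approx 5.4795$)
$-425732 + g = -425732 + \frac{937}{171} = - \frac{72799235}{171}$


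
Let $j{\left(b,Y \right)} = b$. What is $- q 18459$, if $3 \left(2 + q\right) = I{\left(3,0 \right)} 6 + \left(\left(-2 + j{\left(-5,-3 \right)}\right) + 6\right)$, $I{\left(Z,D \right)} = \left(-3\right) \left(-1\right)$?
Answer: $-67683$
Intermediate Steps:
$I{\left(Z,D \right)} = 3$
$q = \frac{11}{3}$ ($q = -2 + \frac{3 \cdot 6 + \left(\left(-2 - 5\right) + 6\right)}{3} = -2 + \frac{18 + \left(-7 + 6\right)}{3} = -2 + \frac{18 - 1}{3} = -2 + \frac{1}{3} \cdot 17 = -2 + \frac{17}{3} = \frac{11}{3} \approx 3.6667$)
$- q 18459 = - \frac{11 \cdot 18459}{3} = \left(-1\right) 67683 = -67683$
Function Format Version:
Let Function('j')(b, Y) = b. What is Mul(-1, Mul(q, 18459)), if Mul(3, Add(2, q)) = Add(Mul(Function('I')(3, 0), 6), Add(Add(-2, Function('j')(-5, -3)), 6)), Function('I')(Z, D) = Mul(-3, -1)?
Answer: -67683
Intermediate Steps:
Function('I')(Z, D) = 3
q = Rational(11, 3) (q = Add(-2, Mul(Rational(1, 3), Add(Mul(3, 6), Add(Add(-2, -5), 6)))) = Add(-2, Mul(Rational(1, 3), Add(18, Add(-7, 6)))) = Add(-2, Mul(Rational(1, 3), Add(18, -1))) = Add(-2, Mul(Rational(1, 3), 17)) = Add(-2, Rational(17, 3)) = Rational(11, 3) ≈ 3.6667)
Mul(-1, Mul(q, 18459)) = Mul(-1, Mul(Rational(11, 3), 18459)) = Mul(-1, 67683) = -67683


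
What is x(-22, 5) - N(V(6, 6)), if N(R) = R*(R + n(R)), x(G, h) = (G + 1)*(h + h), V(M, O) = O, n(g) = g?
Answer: -282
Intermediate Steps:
x(G, h) = 2*h*(1 + G) (x(G, h) = (1 + G)*(2*h) = 2*h*(1 + G))
N(R) = 2*R**2 (N(R) = R*(R + R) = R*(2*R) = 2*R**2)
x(-22, 5) - N(V(6, 6)) = 2*5*(1 - 22) - 2*6**2 = 2*5*(-21) - 2*36 = -210 - 1*72 = -210 - 72 = -282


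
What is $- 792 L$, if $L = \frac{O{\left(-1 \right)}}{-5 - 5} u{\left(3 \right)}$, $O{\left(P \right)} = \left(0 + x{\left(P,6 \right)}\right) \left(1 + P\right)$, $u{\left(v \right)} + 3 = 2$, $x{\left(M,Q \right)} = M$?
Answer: $0$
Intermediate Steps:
$u{\left(v \right)} = -1$ ($u{\left(v \right)} = -3 + 2 = -1$)
$O{\left(P \right)} = P \left(1 + P\right)$ ($O{\left(P \right)} = \left(0 + P\right) \left(1 + P\right) = P \left(1 + P\right)$)
$L = 0$ ($L = \frac{\left(-1\right) \left(1 - 1\right)}{-5 - 5} \left(-1\right) = \frac{\left(-1\right) 0}{-10} \left(-1\right) = \left(- \frac{1}{10}\right) 0 \left(-1\right) = 0 \left(-1\right) = 0$)
$- 792 L = \left(-792\right) 0 = 0$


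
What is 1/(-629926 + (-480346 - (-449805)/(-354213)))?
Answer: -118071/131091075247 ≈ -9.0068e-7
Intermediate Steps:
1/(-629926 + (-480346 - (-449805)/(-354213))) = 1/(-629926 + (-480346 - (-449805)*(-1)/354213)) = 1/(-629926 + (-480346 - 1*149935/118071)) = 1/(-629926 + (-480346 - 149935/118071)) = 1/(-629926 - 56715082501/118071) = 1/(-131091075247/118071) = -118071/131091075247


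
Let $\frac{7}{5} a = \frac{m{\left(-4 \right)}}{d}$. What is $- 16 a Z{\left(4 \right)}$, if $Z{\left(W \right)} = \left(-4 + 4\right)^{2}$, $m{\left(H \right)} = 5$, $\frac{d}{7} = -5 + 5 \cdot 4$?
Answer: $0$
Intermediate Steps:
$d = 105$ ($d = 7 \left(-5 + 5 \cdot 4\right) = 7 \left(-5 + 20\right) = 7 \cdot 15 = 105$)
$a = \frac{5}{147}$ ($a = \frac{5 \cdot \frac{5}{105}}{7} = \frac{5 \cdot 5 \cdot \frac{1}{105}}{7} = \frac{5}{7} \cdot \frac{1}{21} = \frac{5}{147} \approx 0.034014$)
$Z{\left(W \right)} = 0$ ($Z{\left(W \right)} = 0^{2} = 0$)
$- 16 a Z{\left(4 \right)} = \left(-16\right) \frac{5}{147} \cdot 0 = \left(- \frac{80}{147}\right) 0 = 0$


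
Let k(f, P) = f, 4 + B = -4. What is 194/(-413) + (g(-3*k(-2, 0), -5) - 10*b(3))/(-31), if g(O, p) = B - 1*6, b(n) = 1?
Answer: 3898/12803 ≈ 0.30446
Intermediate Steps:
B = -8 (B = -4 - 4 = -8)
g(O, p) = -14 (g(O, p) = -8 - 1*6 = -8 - 6 = -14)
194/(-413) + (g(-3*k(-2, 0), -5) - 10*b(3))/(-31) = 194/(-413) + (-14 - 10*1)/(-31) = 194*(-1/413) + (-14 - 10)*(-1/31) = -194/413 - 24*(-1/31) = -194/413 + 24/31 = 3898/12803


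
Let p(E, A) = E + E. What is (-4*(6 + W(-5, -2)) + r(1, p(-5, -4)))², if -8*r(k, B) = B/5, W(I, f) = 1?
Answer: 12321/16 ≈ 770.06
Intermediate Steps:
p(E, A) = 2*E
r(k, B) = -B/40 (r(k, B) = -B/(8*5) = -B/40)
(-4*(6 + W(-5, -2)) + r(1, p(-5, -4)))² = (-4*(6 + 1) - (-5)/20)² = (-4*7 - 1/40*(-10))² = (-28 + ¼)² = (-111/4)² = 12321/16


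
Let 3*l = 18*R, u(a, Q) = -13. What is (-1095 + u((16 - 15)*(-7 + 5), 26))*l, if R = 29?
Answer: -192792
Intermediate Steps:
l = 174 (l = (18*29)/3 = (⅓)*522 = 174)
(-1095 + u((16 - 15)*(-7 + 5), 26))*l = (-1095 - 13)*174 = -1108*174 = -192792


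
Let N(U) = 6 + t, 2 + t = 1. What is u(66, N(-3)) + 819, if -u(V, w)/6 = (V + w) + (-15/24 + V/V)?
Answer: 1563/4 ≈ 390.75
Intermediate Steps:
t = -1 (t = -2 + 1 = -1)
N(U) = 5 (N(U) = 6 - 1 = 5)
u(V, w) = -9/4 - 6*V - 6*w (u(V, w) = -6*((V + w) + (-15/24 + V/V)) = -6*((V + w) + (-15*1/24 + 1)) = -6*((V + w) + (-5/8 + 1)) = -6*((V + w) + 3/8) = -6*(3/8 + V + w) = -9/4 - 6*V - 6*w)
u(66, N(-3)) + 819 = (-9/4 - 6*66 - 6*5) + 819 = (-9/4 - 396 - 30) + 819 = -1713/4 + 819 = 1563/4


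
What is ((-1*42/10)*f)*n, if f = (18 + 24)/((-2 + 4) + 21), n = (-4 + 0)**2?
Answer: -14112/115 ≈ -122.71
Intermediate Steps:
n = 16 (n = (-4)**2 = 16)
f = 42/23 (f = 42/(2 + 21) = 42/23 ≈ 1.8261)
((-1*42/10)*f)*n = ((-1*42/10)*(42/23))*16 = (-42*1/10*(42/23))*16 = -21/5*42/23*16 = -882/115*16 = -14112/115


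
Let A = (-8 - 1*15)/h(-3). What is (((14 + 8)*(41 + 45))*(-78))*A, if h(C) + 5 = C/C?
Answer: -848562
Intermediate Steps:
h(C) = -4 (h(C) = -5 + C/C = -5 + 1 = -4)
A = 23/4 (A = (-8 - 1*15)/(-4) = (-8 - 15)*(-1/4) = -23*(-1/4) = 23/4 ≈ 5.7500)
(((14 + 8)*(41 + 45))*(-78))*A = (((14 + 8)*(41 + 45))*(-78))*(23/4) = ((22*86)*(-78))*(23/4) = (1892*(-78))*(23/4) = -147576*23/4 = -848562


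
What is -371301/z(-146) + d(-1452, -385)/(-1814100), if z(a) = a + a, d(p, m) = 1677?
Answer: 14032846967/11035775 ≈ 1271.6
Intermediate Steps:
z(a) = 2*a
-371301/z(-146) + d(-1452, -385)/(-1814100) = -371301/(2*(-146)) + 1677/(-1814100) = -371301/(-292) + 1677*(-1/1814100) = -371301*(-1/292) - 559/604700 = 371301/292 - 559/604700 = 14032846967/11035775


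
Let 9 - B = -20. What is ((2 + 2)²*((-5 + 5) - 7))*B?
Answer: -3248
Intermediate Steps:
B = 29 (B = 9 - 1*(-20) = 9 + 20 = 29)
((2 + 2)²*((-5 + 5) - 7))*B = ((2 + 2)²*((-5 + 5) - 7))*29 = (4²*(0 - 7))*29 = (16*(-7))*29 = -112*29 = -3248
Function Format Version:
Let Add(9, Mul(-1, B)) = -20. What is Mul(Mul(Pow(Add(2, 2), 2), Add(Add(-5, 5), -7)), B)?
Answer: -3248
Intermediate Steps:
B = 29 (B = Add(9, Mul(-1, -20)) = Add(9, 20) = 29)
Mul(Mul(Pow(Add(2, 2), 2), Add(Add(-5, 5), -7)), B) = Mul(Mul(Pow(Add(2, 2), 2), Add(Add(-5, 5), -7)), 29) = Mul(Mul(Pow(4, 2), Add(0, -7)), 29) = Mul(Mul(16, -7), 29) = Mul(-112, 29) = -3248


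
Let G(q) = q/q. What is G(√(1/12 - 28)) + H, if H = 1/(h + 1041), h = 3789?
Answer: 4831/4830 ≈ 1.0002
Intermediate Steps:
G(q) = 1
H = 1/4830 (H = 1/(3789 + 1041) = 1/4830 ≈ 0.00020704)
G(√(1/12 - 28)) + H = 1 + 1/4830 = 4831/4830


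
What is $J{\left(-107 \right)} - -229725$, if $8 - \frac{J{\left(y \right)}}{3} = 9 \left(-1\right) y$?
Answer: $226860$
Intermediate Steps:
$J{\left(y \right)} = 24 + 27 y$ ($J{\left(y \right)} = 24 - 3 \cdot 9 \left(-1\right) y = 24 - 3 \left(- 9 y\right) = 24 + 27 y$)
$J{\left(-107 \right)} - -229725 = \left(24 + 27 \left(-107\right)\right) - -229725 = \left(24 - 2889\right) + 229725 = -2865 + 229725 = 226860$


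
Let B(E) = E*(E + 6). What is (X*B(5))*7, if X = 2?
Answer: 770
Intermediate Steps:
B(E) = E*(6 + E)
(X*B(5))*7 = (2*(5*(6 + 5)))*7 = (2*(5*11))*7 = (2*55)*7 = 110*7 = 770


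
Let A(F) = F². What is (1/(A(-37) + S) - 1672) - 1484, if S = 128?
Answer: -4724531/1497 ≈ -3156.0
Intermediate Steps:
(1/(A(-37) + S) - 1672) - 1484 = (1/((-37)² + 128) - 1672) - 1484 = (1/(1369 + 128) - 1672) - 1484 = (1/1497 - 1672) - 1484 = -2502983/1497 - 1484 = -4724531/1497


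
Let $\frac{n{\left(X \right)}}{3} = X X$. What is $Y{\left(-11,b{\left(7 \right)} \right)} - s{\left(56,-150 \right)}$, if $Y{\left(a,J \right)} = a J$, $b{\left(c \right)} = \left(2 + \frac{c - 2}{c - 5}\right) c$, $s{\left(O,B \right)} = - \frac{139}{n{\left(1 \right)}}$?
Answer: $- \frac{1801}{6} \approx -300.17$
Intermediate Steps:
$n{\left(X \right)} = 3 X^{2}$ ($n{\left(X \right)} = 3 X X = 3 X^{2}$)
$s{\left(O,B \right)} = - \frac{139}{3}$ ($s{\left(O,B \right)} = - \frac{139}{3 \cdot 1^{2}} = - \frac{139}{3 \cdot 1} = - \frac{139}{3}$)
$b{\left(c \right)} = c \left(2 + \frac{-2 + c}{-5 + c}\right)$ ($b{\left(c \right)} = \left(2 + \frac{-2 + c}{-5 + c}\right) c = c \left(2 + \frac{-2 + c}{-5 + c}\right)$)
$Y{\left(a,J \right)} = J a$
$Y{\left(-11,b{\left(7 \right)} \right)} - s{\left(56,-150 \right)} = 3 \cdot 7 \frac{1}{-5 + 7} \left(-4 + 7\right) \left(-11\right) - - \frac{139}{3} = 3 \cdot 7 \cdot \frac{1}{2} \cdot 3 \left(-11\right) + \frac{139}{3} = \frac{63}{2} \left(-11\right) + \frac{139}{3} = - \frac{693}{2} + \frac{139}{3} = - \frac{1801}{6}$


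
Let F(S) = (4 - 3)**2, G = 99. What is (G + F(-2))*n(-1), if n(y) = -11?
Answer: -1100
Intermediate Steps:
F(S) = 1 (F(S) = 1**2 = 1)
(G + F(-2))*n(-1) = (99 + 1)*(-11) = 100*(-11) = -1100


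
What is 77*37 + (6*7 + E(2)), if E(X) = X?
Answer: 2893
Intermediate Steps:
77*37 + (6*7 + E(2)) = 77*37 + (6*7 + 2) = 2849 + (42 + 2) = 2849 + 44 = 2893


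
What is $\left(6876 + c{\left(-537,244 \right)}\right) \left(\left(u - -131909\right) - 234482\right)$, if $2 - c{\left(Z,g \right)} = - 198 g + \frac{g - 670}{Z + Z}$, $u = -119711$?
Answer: $- \frac{2195930076676}{179} \approx -1.2268 \cdot 10^{10}$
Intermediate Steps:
$c{\left(Z,g \right)} = 2 + 198 g - \frac{-670 + g}{2 Z}$ ($c{\left(Z,g \right)} = 2 - \left(- 198 g + \frac{g - 670}{Z + Z}\right) = 2 - \left(- 198 g + \frac{-670 + g}{2 Z}\right) = 2 + \left(198 g - \frac{-670 + g}{2 Z}\right) = 2 + 198 g - \frac{-670 + g}{2 Z}$)
$\left(6876 + c{\left(-537,244 \right)}\right) \left(\left(u - -131909\right) - 234482\right) = \left(6876 + \left(2 + 198 \cdot 244 + \frac{335}{-537} - \frac{122}{-537}\right)\right) \left(\left(-119711 - -131909\right) - 234482\right) = \left(6876 + \left(2 + 48312 + 335 \left(- \frac{1}{537}\right) - 122 \left(- \frac{1}{537}\right)\right)\right) \left(\left(-119711 + 131909\right) - 234482\right) = \left(6876 + \left(2 + 48312 - \frac{335}{537} + \frac{122}{537}\right)\right) \left(12198 - 234482\right) = \left(6876 + \frac{8648135}{179}\right) \left(-222284\right) = \frac{9878939}{179} \left(-222284\right) = - \frac{2195930076676}{179}$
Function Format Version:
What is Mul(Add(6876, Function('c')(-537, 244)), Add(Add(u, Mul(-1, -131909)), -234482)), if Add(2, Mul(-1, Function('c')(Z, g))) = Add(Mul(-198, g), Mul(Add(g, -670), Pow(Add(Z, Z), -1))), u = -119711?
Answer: Rational(-2195930076676, 179) ≈ -1.2268e+10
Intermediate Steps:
Function('c')(Z, g) = Add(2, Mul(198, g), Mul(Rational(-1, 2), Pow(Z, -1), Add(-670, g))) (Function('c')(Z, g) = Add(2, Mul(-1, Add(Mul(-198, g), Mul(Add(g, -670), Pow(Add(Z, Z), -1))))) = Add(2, Mul(-1, Add(Mul(-198, g), Mul(Add(-670, g), Pow(Mul(2, Z), -1))))) = Add(2, Mul(-1, Add(Mul(-198, g), Mul(Add(-670, g), Mul(Rational(1, 2), Pow(Z, -1)))))) = Add(2, Mul(-1, Add(Mul(-198, g), Mul(Rational(1, 2), Pow(Z, -1), Add(-670, g))))) = Add(2, Add(Mul(198, g), Mul(Rational(-1, 2), Pow(Z, -1), Add(-670, g)))) = Add(2, Mul(198, g), Mul(Rational(-1, 2), Pow(Z, -1), Add(-670, g))))
Mul(Add(6876, Function('c')(-537, 244)), Add(Add(u, Mul(-1, -131909)), -234482)) = Mul(Add(6876, Add(2, Mul(198, 244), Mul(335, Pow(-537, -1)), Mul(Rational(-1, 2), 244, Pow(-537, -1)))), Add(Add(-119711, Mul(-1, -131909)), -234482)) = Mul(Add(6876, Add(2, 48312, Mul(335, Rational(-1, 537)), Mul(Rational(-1, 2), 244, Rational(-1, 537)))), Add(Add(-119711, 131909), -234482)) = Mul(Add(6876, Add(2, 48312, Rational(-335, 537), Rational(122, 537))), Add(12198, -234482)) = Mul(Add(6876, Rational(8648135, 179)), -222284) = Mul(Rational(9878939, 179), -222284) = Rational(-2195930076676, 179)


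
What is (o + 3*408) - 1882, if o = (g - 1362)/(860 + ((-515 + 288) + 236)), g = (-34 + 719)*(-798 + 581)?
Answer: -65619/79 ≈ -830.62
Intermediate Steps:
g = -148645 (g = 685*(-217) = -148645)
o = -13637/79 (o = (-148645 - 1362)/(860 + ((-515 + 288) + 236)) = -150007/(860 + (-227 + 236)) = -150007/(860 + 9) = -150007/869 = -150007*1/869 = -13637/79 ≈ -172.62)
(o + 3*408) - 1882 = (-13637/79 + 3*408) - 1882 = (-13637/79 + 1224) - 1882 = 83059/79 - 1882 = -65619/79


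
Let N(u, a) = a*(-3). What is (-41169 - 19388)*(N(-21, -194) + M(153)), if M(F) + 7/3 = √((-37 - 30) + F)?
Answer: -105308623/3 - 60557*√86 ≈ -3.5664e+7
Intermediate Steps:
N(u, a) = -3*a
M(F) = -7/3 + √(-67 + F) (M(F) = -7/3 + √((-37 - 30) + F) = -7/3 + √(-67 + F))
(-41169 - 19388)*(N(-21, -194) + M(153)) = (-41169 - 19388)*(-3*(-194) + (-7/3 + √(-67 + 153))) = -60557*(582 + (-7/3 + √86)) = -60557*(1739/3 + √86) = -105308623/3 - 60557*√86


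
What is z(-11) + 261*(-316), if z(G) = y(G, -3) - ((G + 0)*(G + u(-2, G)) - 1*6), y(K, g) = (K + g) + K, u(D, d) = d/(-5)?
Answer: -412959/5 ≈ -82592.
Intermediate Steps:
u(D, d) = -d/5 (u(D, d) = d*(-⅕) = -d/5)
y(K, g) = g + 2*K
z(G) = 3 + 2*G - 4*G²/5 (z(G) = (-3 + 2*G) - ((G + 0)*(G - G/5) - 1*6) = (-3 + 2*G) - (G*(4*G/5) - 6) = (-3 + 2*G) - (4*G²/5 - 6) = (-3 + 2*G) - (-6 + 4*G²/5) = (-3 + 2*G) + (6 - 4*G²/5) = 3 + 2*G - 4*G²/5)
z(-11) + 261*(-316) = (3 + 2*(-11) - ⅘*(-11)²) + 261*(-316) = (3 - 22 - ⅘*121) - 82476 = (3 - 22 - 484/5) - 82476 = -579/5 - 82476 = -412959/5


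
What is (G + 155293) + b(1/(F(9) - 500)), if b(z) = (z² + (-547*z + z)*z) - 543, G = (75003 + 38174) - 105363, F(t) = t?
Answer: 39191091139/241081 ≈ 1.6256e+5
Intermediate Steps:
G = 7814 (G = 113177 - 105363 = 7814)
b(z) = -543 - 545*z² (b(z) = (z² + (-546*z)*z) - 543 = (z² - 546*z²) - 543 = -545*z² - 543 = -543 - 545*z²)
(G + 155293) + b(1/(F(9) - 500)) = (7814 + 155293) + (-543 - 545/(9 - 500)²) = 163107 + (-543 - 545*(1/(-491))²) = 163107 + (-543 - 545*(-1/491)²) = 163107 + (-543 - 545*1/241081) = 163107 + (-543 - 545/241081) = 163107 - 130907528/241081 = 39191091139/241081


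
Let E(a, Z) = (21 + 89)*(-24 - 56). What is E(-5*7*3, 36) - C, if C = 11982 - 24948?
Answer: 4166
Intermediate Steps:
E(a, Z) = -8800 (E(a, Z) = 110*(-80) = -8800)
C = -12966
E(-5*7*3, 36) - C = -8800 - 1*(-12966) = -8800 + 12966 = 4166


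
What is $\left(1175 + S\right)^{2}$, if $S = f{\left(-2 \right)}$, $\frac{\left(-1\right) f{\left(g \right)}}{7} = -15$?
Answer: $1638400$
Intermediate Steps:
$f{\left(g \right)} = 105$ ($f{\left(g \right)} = \left(-7\right) \left(-15\right) = 105$)
$S = 105$
$\left(1175 + S\right)^{2} = \left(1175 + 105\right)^{2} = 1280^{2} = 1638400$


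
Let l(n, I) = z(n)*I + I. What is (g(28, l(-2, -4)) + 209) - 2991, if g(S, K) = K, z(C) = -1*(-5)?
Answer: -2806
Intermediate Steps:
z(C) = 5
l(n, I) = 6*I (l(n, I) = 5*I + I = 6*I)
(g(28, l(-2, -4)) + 209) - 2991 = (6*(-4) + 209) - 2991 = (-24 + 209) - 2991 = 185 - 2991 = -2806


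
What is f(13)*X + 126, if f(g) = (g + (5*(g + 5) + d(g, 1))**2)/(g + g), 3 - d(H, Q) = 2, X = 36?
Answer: 11610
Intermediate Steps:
d(H, Q) = 1 (d(H, Q) = 3 - 1*2 = 3 - 2 = 1)
f(g) = (g + (26 + 5*g)**2)/(2*g) (f(g) = (g + (5*(g + 5) + 1)**2)/(g + g) = (g + (5*(5 + g) + 1)**2)/((2*g)) = (g + ((25 + 5*g) + 1)**2)*(1/(2*g)) = (g + (26 + 5*g)**2)*(1/(2*g)) = (g + (26 + 5*g)**2)/(2*g))
f(13)*X + 126 = ((1/2)*(13 + (26 + 5*13)**2)/13)*36 + 126 = ((1/2)*(1/13)*(13 + (26 + 65)**2))*36 + 126 = ((1/2)*(1/13)*(13 + 91**2))*36 + 126 = ((1/2)*(1/13)*(13 + 8281))*36 + 126 = ((1/2)*(1/13)*8294)*36 + 126 = 319*36 + 126 = 11484 + 126 = 11610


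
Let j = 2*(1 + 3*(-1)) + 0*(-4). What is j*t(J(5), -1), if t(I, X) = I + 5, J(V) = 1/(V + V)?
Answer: -102/5 ≈ -20.400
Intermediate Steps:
J(V) = 1/(2*V)
t(I, X) = 5 + I
j = -4 (j = 2*(1 - 3) + 0 = 2*(-2) + 0 = -4 + 0 = -4)
j*t(J(5), -1) = -4*(5 + (½)/5) = -4*(5 + (½)*(⅕)) = -4*(5 + ⅒) = -4*51/10 = -102/5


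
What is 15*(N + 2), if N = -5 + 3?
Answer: 0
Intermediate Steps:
N = -2
15*(N + 2) = 15*(-2 + 2) = 15*0 = 0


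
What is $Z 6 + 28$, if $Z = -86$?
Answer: $-488$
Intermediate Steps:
$Z 6 + 28 = \left(-86\right) 6 + 28 = -516 + 28 = -488$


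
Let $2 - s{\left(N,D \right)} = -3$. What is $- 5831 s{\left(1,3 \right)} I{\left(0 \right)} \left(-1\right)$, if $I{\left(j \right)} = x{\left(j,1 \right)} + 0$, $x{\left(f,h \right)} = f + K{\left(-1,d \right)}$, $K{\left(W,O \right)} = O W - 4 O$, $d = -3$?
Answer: $437325$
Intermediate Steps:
$s{\left(N,D \right)} = 5$ ($s{\left(N,D \right)} = 2 - -3 = 2 + 3 = 5$)
$K{\left(W,O \right)} = - 4 O + O W$
$x{\left(f,h \right)} = 15 + f$ ($x{\left(f,h \right)} = f - 3 \left(-4 - 1\right) = f - -15 = f + 15 = 15 + f$)
$I{\left(j \right)} = 15 + j$ ($I{\left(j \right)} = \left(15 + j\right) + 0 = 15 + j$)
$- 5831 s{\left(1,3 \right)} I{\left(0 \right)} \left(-1\right) = - 5831 \cdot 5 \left(15 + 0\right) \left(-1\right) = - 5831 \cdot 5 \cdot 15 \left(-1\right) = - 5831 \cdot 75 \left(-1\right) = \left(-5831\right) \left(-75\right) = 437325$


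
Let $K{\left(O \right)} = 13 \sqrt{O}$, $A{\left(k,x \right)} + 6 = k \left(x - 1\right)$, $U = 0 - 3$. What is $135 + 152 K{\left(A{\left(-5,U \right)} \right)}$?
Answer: $135 + 1976 \sqrt{14} \approx 7528.5$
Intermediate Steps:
$U = -3$ ($U = 0 - 3 = -3$)
$A{\left(k,x \right)} = -6 + k \left(-1 + x\right)$ ($A{\left(k,x \right)} = -6 + k \left(x - 1\right) = -6 + k \left(-1 + x\right)$)
$135 + 152 K{\left(A{\left(-5,U \right)} \right)} = 135 + 152 \cdot 13 \sqrt{-6 - -5 - -15} = 135 + 152 \cdot 13 \sqrt{-6 + 5 + 15} = 135 + 152 \cdot 13 \sqrt{14} = 135 + 1976 \sqrt{14}$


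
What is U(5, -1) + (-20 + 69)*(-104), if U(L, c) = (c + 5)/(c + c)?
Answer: -5098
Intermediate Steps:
U(L, c) = (5 + c)/(2*c) (U(L, c) = (5 + c)/((2*c)) = (5 + c)*(1/(2*c)) = (5 + c)/(2*c))
U(5, -1) + (-20 + 69)*(-104) = (½)*(5 - 1)/(-1) + (-20 + 69)*(-104) = (½)*(-1)*4 + 49*(-104) = -2 - 5096 = -5098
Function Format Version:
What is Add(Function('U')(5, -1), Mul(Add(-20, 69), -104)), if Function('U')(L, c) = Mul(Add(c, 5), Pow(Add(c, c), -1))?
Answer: -5098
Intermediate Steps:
Function('U')(L, c) = Mul(Rational(1, 2), Pow(c, -1), Add(5, c)) (Function('U')(L, c) = Mul(Add(5, c), Pow(Mul(2, c), -1)) = Mul(Add(5, c), Mul(Rational(1, 2), Pow(c, -1))) = Mul(Rational(1, 2), Pow(c, -1), Add(5, c)))
Add(Function('U')(5, -1), Mul(Add(-20, 69), -104)) = Add(Mul(Rational(1, 2), Pow(-1, -1), Add(5, -1)), Mul(Add(-20, 69), -104)) = Add(Mul(Rational(1, 2), -1, 4), Mul(49, -104)) = Add(-2, -5096) = -5098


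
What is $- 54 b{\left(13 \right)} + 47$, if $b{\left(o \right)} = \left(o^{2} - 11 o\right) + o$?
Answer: $-2059$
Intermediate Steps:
$b{\left(o \right)} = o^{2} - 10 o$
$- 54 b{\left(13 \right)} + 47 = - 54 \cdot 13 \left(-10 + 13\right) + 47 = - 54 \cdot 13 \cdot 3 + 47 = \left(-54\right) 39 + 47 = -2106 + 47 = -2059$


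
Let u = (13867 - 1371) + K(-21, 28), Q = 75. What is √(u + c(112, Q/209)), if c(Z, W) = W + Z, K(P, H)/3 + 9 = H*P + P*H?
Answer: 2*√98864942/209 ≈ 95.149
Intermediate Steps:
K(P, H) = -27 + 6*H*P (K(P, H) = -27 + 3*(H*P + P*H) = -27 + 3*(H*P + H*P) = -27 + 3*(2*H*P) = -27 + 6*H*P)
u = 8941 (u = (13867 - 1371) + (-27 + 6*28*(-21)) = 12496 + (-27 - 3528) = 12496 - 3555 = 8941)
√(u + c(112, Q/209)) = √(8941 + (75/209 + 112)) = √(8941 + 23483/209) = √(1892152/209) = 2*√98864942/209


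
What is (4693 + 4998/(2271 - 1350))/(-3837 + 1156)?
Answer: -1442417/823067 ≈ -1.7525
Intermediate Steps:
(4693 + 4998/(2271 - 1350))/(-3837 + 1156) = (4693 + 4998/921)/(-2681) = (4693 + 4998*(1/921))*(-1/2681) = (4693 + 1666/307)*(-1/2681) = (1442417/307)*(-1/2681) = -1442417/823067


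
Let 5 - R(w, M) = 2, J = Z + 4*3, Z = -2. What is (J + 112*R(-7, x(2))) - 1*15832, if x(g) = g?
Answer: -15486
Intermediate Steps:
J = 10 (J = -2 + 4*3 = -2 + 12 = 10)
R(w, M) = 3 (R(w, M) = 5 - 1*2 = 5 - 2 = 3)
(J + 112*R(-7, x(2))) - 1*15832 = (10 + 112*3) - 1*15832 = (10 + 336) - 15832 = 346 - 15832 = -15486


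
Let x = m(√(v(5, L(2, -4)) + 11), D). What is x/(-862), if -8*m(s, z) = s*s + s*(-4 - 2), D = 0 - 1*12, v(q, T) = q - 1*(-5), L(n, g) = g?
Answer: 21/6896 - 3*√21/3448 ≈ -0.00094192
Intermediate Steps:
v(q, T) = 5 + q (v(q, T) = q + 5 = 5 + q)
D = -12 (D = 0 - 12 = -12)
m(s, z) = -s²/8 + 3*s/4 (m(s, z) = -(s*s + s*(-4 - 2))/8 = -(s² + s*(-6))/8 = -(s² - 6*s)/8 = -s²/8 + 3*s/4)
x = √21*(6 - √21)/8 (x = √((5 + 5) + 11)*(6 - √((5 + 5) + 11))/8 = √(10 + 11)*(6 - √(10 + 11))/8 = √21*(6 - √21)/8 ≈ 0.81193)
x/(-862) = (-21/8 + 3*√21/4)/(-862) = (-21/8 + 3*√21/4)*(-1/862) = 21/6896 - 3*√21/3448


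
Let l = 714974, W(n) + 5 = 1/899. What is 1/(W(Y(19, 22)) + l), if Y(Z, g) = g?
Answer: 899/642757132 ≈ 1.3987e-6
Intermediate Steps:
W(n) = -4494/899 (W(n) = -5 + 1/899 = -4494/899)
1/(W(Y(19, 22)) + l) = 1/(-4494/899 + 714974) = 1/(642757132/899) = 899/642757132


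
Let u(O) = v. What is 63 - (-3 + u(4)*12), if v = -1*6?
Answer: 138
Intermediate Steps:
v = -6
u(O) = -6
63 - (-3 + u(4)*12) = 63 - (-3 - 6*12) = 63 - (-3 - 72) = 63 - 1*(-75) = 63 + 75 = 138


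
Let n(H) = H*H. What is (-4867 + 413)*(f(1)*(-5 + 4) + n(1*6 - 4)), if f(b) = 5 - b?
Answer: 0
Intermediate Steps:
n(H) = H**2
(-4867 + 413)*(f(1)*(-5 + 4) + n(1*6 - 4)) = (-4867 + 413)*((5 - 1*1)*(-5 + 4) + (1*6 - 4)**2) = -4454*((5 - 1)*(-1) + (6 - 4)**2) = -4454*(4*(-1) + 2**2) = -4454*(-4 + 4) = -4454*0 = 0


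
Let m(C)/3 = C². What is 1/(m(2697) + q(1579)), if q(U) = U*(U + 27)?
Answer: 1/24357301 ≈ 4.1055e-8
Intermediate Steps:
q(U) = U*(27 + U)
m(C) = 3*C²
1/(m(2697) + q(1579)) = 1/(3*2697² + 1579*(27 + 1579)) = 1/(3*7273809 + 1579*1606) = 1/(21821427 + 2535874) = 1/24357301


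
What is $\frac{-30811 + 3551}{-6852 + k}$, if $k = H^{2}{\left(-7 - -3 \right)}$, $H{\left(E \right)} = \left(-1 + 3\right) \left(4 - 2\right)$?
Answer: $\frac{6815}{1709} \approx 3.9877$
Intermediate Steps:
$H{\left(E \right)} = 4$ ($H{\left(E \right)} = 2 \cdot 2 = 4$)
$k = 16$ ($k = 4^{2} = 16$)
$\frac{-30811 + 3551}{-6852 + k} = \frac{-30811 + 3551}{-6852 + 16} = - \frac{27260}{-6836} = \left(-27260\right) \left(- \frac{1}{6836}\right) = \frac{6815}{1709}$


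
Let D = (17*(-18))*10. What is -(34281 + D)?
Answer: -31221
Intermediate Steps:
D = -3060 (D = -306*10 = -3060)
-(34281 + D) = -(34281 - 3060) = -1*31221 = -31221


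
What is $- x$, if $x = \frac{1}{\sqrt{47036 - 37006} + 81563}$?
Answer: $- \frac{81563}{6652512939} + \frac{\sqrt{10030}}{6652512939} \approx -1.2245 \cdot 10^{-5}$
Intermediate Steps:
$x = \frac{1}{81563 + \sqrt{10030}}$ ($x = \frac{1}{\sqrt{10030} + 81563} = \frac{1}{81563 + \sqrt{10030}} \approx 1.2245 \cdot 10^{-5}$)
$- x = - (\frac{81563}{6652512939} - \frac{\sqrt{10030}}{6652512939}) = - \frac{81563}{6652512939} + \frac{\sqrt{10030}}{6652512939}$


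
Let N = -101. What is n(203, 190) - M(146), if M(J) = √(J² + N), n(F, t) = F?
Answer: 203 - √21215 ≈ 57.346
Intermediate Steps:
M(J) = √(-101 + J²) (M(J) = √(J² - 101) = √(-101 + J²))
n(203, 190) - M(146) = 203 - √(-101 + 146²) = 203 - √(-101 + 21316) = 203 - √21215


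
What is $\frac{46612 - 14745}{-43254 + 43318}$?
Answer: $\frac{31867}{64} \approx 497.92$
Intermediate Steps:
$\frac{46612 - 14745}{-43254 + 43318} = \frac{31867}{64}$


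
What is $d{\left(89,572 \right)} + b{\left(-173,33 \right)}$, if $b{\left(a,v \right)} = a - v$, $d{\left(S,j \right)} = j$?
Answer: $366$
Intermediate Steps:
$d{\left(89,572 \right)} + b{\left(-173,33 \right)} = 572 - 206 = 366$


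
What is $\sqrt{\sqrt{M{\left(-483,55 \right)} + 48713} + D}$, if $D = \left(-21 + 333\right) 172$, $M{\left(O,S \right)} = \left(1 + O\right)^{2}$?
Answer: $\sqrt{53664 + \sqrt{281037}} \approx 232.8$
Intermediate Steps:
$D = 53664$ ($D = 312 \cdot 172 = 53664$)
$\sqrt{\sqrt{M{\left(-483,55 \right)} + 48713} + D} = \sqrt{\sqrt{\left(1 - 483\right)^{2} + 48713} + 53664} = \sqrt{\sqrt{\left(-482\right)^{2} + 48713} + 53664} = \sqrt{\sqrt{232324 + 48713} + 53664} = \sqrt{\sqrt{281037} + 53664} = \sqrt{53664 + \sqrt{281037}}$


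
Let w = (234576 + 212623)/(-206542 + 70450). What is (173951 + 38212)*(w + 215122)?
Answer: 2070423471624025/45364 ≈ 4.5640e+10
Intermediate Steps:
w = -447199/136092 (w = 447199/(-136092) = 447199*(-1/136092) = -447199/136092 ≈ -3.2860)
(173951 + 38212)*(w + 215122) = (173951 + 38212)*(-447199/136092 + 215122) = 212163*(29275936025/136092) = 2070423471624025/45364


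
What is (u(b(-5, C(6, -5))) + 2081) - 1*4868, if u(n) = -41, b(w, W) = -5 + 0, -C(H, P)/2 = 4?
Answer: -2828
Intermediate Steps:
C(H, P) = -8 (C(H, P) = -2*4 = -8)
b(w, W) = -5
(u(b(-5, C(6, -5))) + 2081) - 1*4868 = (-41 + 2081) - 1*4868 = 2040 - 4868 = -2828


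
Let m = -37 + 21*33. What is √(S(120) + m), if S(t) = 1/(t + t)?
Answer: √2361615/60 ≈ 25.613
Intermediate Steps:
m = 656 (m = -37 + 693 = 656)
S(t) = 1/(2*t)
√(S(120) + m) = √((½)/120 + 656) = √((½)*(1/120) + 656) = √(1/240 + 656) = √(157441/240) = √2361615/60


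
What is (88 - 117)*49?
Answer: -1421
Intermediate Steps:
(88 - 117)*49 = -29*49 = -1421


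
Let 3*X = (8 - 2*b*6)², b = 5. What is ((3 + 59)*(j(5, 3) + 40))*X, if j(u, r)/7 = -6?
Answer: -335296/3 ≈ -1.1177e+5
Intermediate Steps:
j(u, r) = -42 (j(u, r) = 7*(-6) = -42)
X = 2704/3 (X = (8 - 2*5*6)²/3 = (8 - 10*6)²/3 = (8 - 60)²/3 = (⅓)*(-52)² = (⅓)*2704 = 2704/3 ≈ 901.33)
((3 + 59)*(j(5, 3) + 40))*X = ((3 + 59)*(-42 + 40))*(2704/3) = (62*(-2))*(2704/3) = -124*2704/3 = -335296/3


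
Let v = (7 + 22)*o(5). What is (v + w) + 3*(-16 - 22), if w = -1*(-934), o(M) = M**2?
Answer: 1545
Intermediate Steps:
v = 725 (v = (7 + 22)*5**2 = 29*25 = 725)
w = 934
(v + w) + 3*(-16 - 22) = (725 + 934) + 3*(-16 - 22) = 1659 + 3*(-38) = 1659 - 114 = 1545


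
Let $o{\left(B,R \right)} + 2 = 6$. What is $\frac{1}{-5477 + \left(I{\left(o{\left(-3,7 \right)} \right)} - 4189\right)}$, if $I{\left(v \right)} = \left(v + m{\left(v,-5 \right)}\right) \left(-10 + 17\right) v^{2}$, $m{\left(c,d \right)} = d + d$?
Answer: $- \frac{1}{10338} \approx -9.6731 \cdot 10^{-5}$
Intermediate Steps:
$o{\left(B,R \right)} = 4$ ($o{\left(B,R \right)} = -2 + 6 = 4$)
$m{\left(c,d \right)} = 2 d$
$I{\left(v \right)} = v^{2} \left(-70 + 7 v\right)$ ($I{\left(v \right)} = \left(v + 2 \left(-5\right)\right) \left(-10 + 17\right) v^{2} = \left(v - 10\right) 7 v^{2} = \left(-10 + v\right) 7 v^{2} = \left(-70 + 7 v\right) v^{2} = v^{2} \left(-70 + 7 v\right)$)
$\frac{1}{-5477 + \left(I{\left(o{\left(-3,7 \right)} \right)} - 4189\right)} = \frac{1}{-5477 - \left(4189 - 7 \cdot 4^{2} \left(-10 + 4\right)\right)} = \frac{1}{-5477 - \left(4189 - -672\right)} = \frac{1}{-5477 - 4861} = \frac{1}{-10338} = - \frac{1}{10338}$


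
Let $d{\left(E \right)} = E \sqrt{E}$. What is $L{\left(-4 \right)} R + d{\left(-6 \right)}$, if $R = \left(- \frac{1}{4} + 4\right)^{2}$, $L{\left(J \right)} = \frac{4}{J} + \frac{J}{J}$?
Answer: $- 6 i \sqrt{6} \approx - 14.697 i$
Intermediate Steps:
$d{\left(E \right)} = E^{\frac{3}{2}}$
$L{\left(J \right)} = 1 + \frac{4}{J}$ ($L{\left(J \right)} = \frac{4}{J} + 1 = 1 + \frac{4}{J}$)
$R = \frac{225}{16}$ ($R = \left(\left(-1\right) \frac{1}{4} + 4\right)^{2} = \left(- \frac{1}{4} + 4\right)^{2} = \left(\frac{15}{4}\right)^{2} = \frac{225}{16} \approx 14.063$)
$L{\left(-4 \right)} R + d{\left(-6 \right)} = \frac{4 - 4}{-4} \cdot \frac{225}{16} + \left(-6\right)^{\frac{3}{2}} = \left(- \frac{1}{4}\right) 0 \cdot \frac{225}{16} - 6 i \sqrt{6} = 0 \cdot \frac{225}{16} - 6 i \sqrt{6} = 0 - 6 i \sqrt{6} = - 6 i \sqrt{6}$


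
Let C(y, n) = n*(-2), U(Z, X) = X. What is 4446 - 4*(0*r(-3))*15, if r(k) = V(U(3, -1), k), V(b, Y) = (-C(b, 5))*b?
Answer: 4446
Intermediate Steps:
C(y, n) = -2*n
V(b, Y) = 10*b (V(b, Y) = (-(-2)*5)*b = (-1*(-10))*b = 10*b)
r(k) = -10 (r(k) = 10*(-1) = -10)
4446 - 4*(0*r(-3))*15 = 4446 - 4*(0*(-10))*15 = 4446 - 4*0*15 = 4446 - 0*15 = 4446 - 1*0 = 4446 + 0 = 4446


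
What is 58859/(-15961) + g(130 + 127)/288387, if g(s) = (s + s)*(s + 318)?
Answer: -1114263353/418449537 ≈ -2.6628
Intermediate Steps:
g(s) = 2*s*(318 + s) (g(s) = (2*s)*(318 + s) = 2*s*(318 + s))
58859/(-15961) + g(130 + 127)/288387 = 58859/(-15961) + (2*(130 + 127)*(318 + (130 + 127)))/288387 = 58859*(-1/15961) + (2*257*(318 + 257))*(1/288387) = -58859/15961 + (2*257*575)*(1/288387) = -58859/15961 + 295550*(1/288387) = -58859/15961 + 295550/288387 = -1114263353/418449537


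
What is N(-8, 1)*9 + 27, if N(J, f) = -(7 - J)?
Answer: -108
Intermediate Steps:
N(J, f) = -7 + J
N(-8, 1)*9 + 27 = (-7 - 8)*9 + 27 = -15*9 + 27 = -135 + 27 = -108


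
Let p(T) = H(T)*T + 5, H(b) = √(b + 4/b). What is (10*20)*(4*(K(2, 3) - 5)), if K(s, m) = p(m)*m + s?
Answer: 9600 + 2400*√39 ≈ 24588.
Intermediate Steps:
p(T) = 5 + T*√(T + 4/T) (p(T) = √(T + 4/T)*T + 5 = T*√(T + 4/T) + 5 = 5 + T*√(T + 4/T))
K(s, m) = s + m*(5 + m*√(m + 4/m)) (K(s, m) = (5 + m*√(m + 4/m))*m + s = m*(5 + m*√(m + 4/m)) + s = s + m*(5 + m*√(m + 4/m)))
(10*20)*(4*(K(2, 3) - 5)) = (10*20)*(4*((2 + 3*(5 + 3*√((4 + 3²)/3))) - 5)) = 200*(4*((2 + 3*(5 + 3*√((4 + 9)/3))) - 5)) = 200*(4*((2 + 3*(5 + 3*√((⅓)*13))) - 5)) = 200*(4*((2 + 3*(5 + 3*√(13/3))) - 5)) = 200*(4*((2 + 3*(5 + 3*(√39/3))) - 5)) = 200*(4*((2 + 3*(5 + √39)) - 5)) = 200*(4*((2 + (15 + 3*√39)) - 5)) = 200*(4*((17 + 3*√39) - 5)) = 200*(4*(12 + 3*√39)) = 200*(48 + 12*√39) = 9600 + 2400*√39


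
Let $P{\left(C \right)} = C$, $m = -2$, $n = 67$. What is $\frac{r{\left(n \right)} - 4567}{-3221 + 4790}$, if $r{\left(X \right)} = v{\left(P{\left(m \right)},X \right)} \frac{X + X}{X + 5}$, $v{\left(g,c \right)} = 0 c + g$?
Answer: $- \frac{82273}{28242} \approx -2.9131$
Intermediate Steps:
$v{\left(g,c \right)} = g$ ($v{\left(g,c \right)} = 0 + g = g$)
$r{\left(X \right)} = - \frac{4 X}{5 + X}$ ($r{\left(X \right)} = - 2 \frac{X + X}{X + 5} = - 2 \frac{2 X}{5 + X} = - \frac{4 X}{5 + X}$)
$\frac{r{\left(n \right)} - 4567}{-3221 + 4790} = \frac{\left(-4\right) 67 \frac{1}{5 + 67} - 4567}{-3221 + 4790} = \frac{\left(-4\right) 67 \cdot \frac{1}{72} - 4567}{1569} = \left(\left(-4\right) 67 \cdot \frac{1}{72} - 4567\right) \frac{1}{1569} = \left(- \frac{67}{18} - 4567\right) \frac{1}{1569} = \left(- \frac{82273}{18}\right) \frac{1}{1569} = - \frac{82273}{28242}$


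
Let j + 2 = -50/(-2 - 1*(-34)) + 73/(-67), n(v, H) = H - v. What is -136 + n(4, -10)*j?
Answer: -37987/536 ≈ -70.871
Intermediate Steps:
j = -4987/1072 (j = -2 + (-50/(-2 - 1*(-34)) + 73/(-67)) = -2 + (-50/(-2 + 34) + 73*(-1/67)) = -2 + (-50/32 - 73/67) = -2 + (-50*1/32 - 73/67) = -2 + (-25/16 - 73/67) = -2 - 2843/1072 = -4987/1072 ≈ -4.6521)
-136 + n(4, -10)*j = -136 + (-10 - 1*4)*(-4987/1072) = -136 + (-10 - 4)*(-4987/1072) = -136 - 14*(-4987/1072) = -136 + 34909/536 = -37987/536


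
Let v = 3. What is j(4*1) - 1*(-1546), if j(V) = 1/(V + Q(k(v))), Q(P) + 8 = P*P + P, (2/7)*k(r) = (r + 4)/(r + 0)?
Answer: 3943882/2551 ≈ 1546.0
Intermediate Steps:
k(r) = 7*(4 + r)/(2*r) (k(r) = 7*((r + 4)/(r + 0))/2 = 7*((4 + r)/r)/2 = 7*(4 + r)/(2*r))
Q(P) = -8 + P + P² (Q(P) = -8 + (P*P + P) = -8 + (P² + P) = -8 + (P + P²) = -8 + P + P²)
j(V) = 1/(2407/36 + V) (j(V) = 1/(V + (-8 + (7/2 + 14/3) + (7/2 + 14/3)²)) = 1/(V + (-8 + 49/6 + (49/6)²)) = 1/(V + (-8 + 49/6 + 2401/36)) = 1/(V + 2407/36) = 1/(2407/36 + V))
j(4*1) - 1*(-1546) = 36/(2407 + 36*(4*1)) - 1*(-1546) = 36/(2407 + 36*4) + 1546 = 36/(2407 + 144) + 1546 = 36/2551 + 1546 = 3943882/2551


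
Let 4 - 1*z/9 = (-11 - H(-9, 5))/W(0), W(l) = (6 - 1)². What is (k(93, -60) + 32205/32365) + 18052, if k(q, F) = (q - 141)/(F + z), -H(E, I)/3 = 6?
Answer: 25827994377/1430533 ≈ 18055.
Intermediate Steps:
H(E, I) = -18 (H(E, I) = -3*6 = -18)
W(l) = 25 (W(l) = 5² = 25)
z = 837/25 (z = 36 - 9*(-11 - 1*(-18))/25 = 36 - 9*(-11 + 18)/25 = 36 - 63/25 = 837/25 ≈ 33.480)
k(q, F) = (-141 + q)/(837/25 + F) (k(q, F) = (q - 141)/(F + 837/25) = (-141 + q)/(837/25 + F))
(k(93, -60) + 32205/32365) + 18052 = (25*(-141 + 93)/(837 + 25*(-60)) + 32205/32365) + 18052 = (25*(-48)/(837 - 1500) + 32205*(1/32365)) + 18052 = (25*(-48)/(-663) + 6441/6473) + 18052 = (25*(-1/663)*(-48) + 6441/6473) + 18052 = (400/221 + 6441/6473) + 18052 = 4012661/1430533 + 18052 = 25827994377/1430533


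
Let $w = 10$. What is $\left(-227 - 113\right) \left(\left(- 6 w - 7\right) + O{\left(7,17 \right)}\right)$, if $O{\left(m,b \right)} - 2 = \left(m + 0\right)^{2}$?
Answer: $5440$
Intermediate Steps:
$O{\left(m,b \right)} = 2 + m^{2}$ ($O{\left(m,b \right)} = 2 + \left(m + 0\right)^{2} = 2 + m^{2}$)
$\left(-227 - 113\right) \left(\left(- 6 w - 7\right) + O{\left(7,17 \right)}\right) = \left(-227 - 113\right) \left(\left(\left(-6\right) 10 - 7\right) + \left(2 + 7^{2}\right)\right) = - 340 \left(\left(-60 - 7\right) + \left(2 + 49\right)\right) = - 340 \left(-67 + 51\right) = \left(-340\right) \left(-16\right) = 5440$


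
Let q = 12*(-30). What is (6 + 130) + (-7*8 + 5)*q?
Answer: 18496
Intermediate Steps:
q = -360
(6 + 130) + (-7*8 + 5)*q = (6 + 130) + (-7*8 + 5)*(-360) = 136 + (-56 + 5)*(-360) = 136 - 51*(-360) = 136 + 18360 = 18496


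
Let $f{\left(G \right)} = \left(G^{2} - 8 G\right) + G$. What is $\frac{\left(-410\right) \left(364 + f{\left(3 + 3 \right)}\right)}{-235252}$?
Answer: $\frac{36695}{58813} \approx 0.62393$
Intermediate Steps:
$f{\left(G \right)} = G^{2} - 7 G$
$\frac{\left(-410\right) \left(364 + f{\left(3 + 3 \right)}\right)}{-235252} = \frac{\left(-410\right) \left(364 + \left(3 + 3\right) \left(-7 + \left(3 + 3\right)\right)\right)}{-235252} = - 410 \left(364 + 6 \left(-7 + 6\right)\right) \left(- \frac{1}{235252}\right) = - 410 \left(364 + 6 \left(-1\right)\right) \left(- \frac{1}{235252}\right) = - 410 \left(364 - 6\right) \left(- \frac{1}{235252}\right) = \left(-410\right) 358 \left(- \frac{1}{235252}\right) = \left(-146780\right) \left(- \frac{1}{235252}\right) = \frac{36695}{58813}$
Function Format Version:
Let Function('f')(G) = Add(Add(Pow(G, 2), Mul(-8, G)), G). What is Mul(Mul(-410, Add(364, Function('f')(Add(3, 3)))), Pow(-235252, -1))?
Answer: Rational(36695, 58813) ≈ 0.62393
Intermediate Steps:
Function('f')(G) = Add(Pow(G, 2), Mul(-7, G))
Mul(Mul(-410, Add(364, Function('f')(Add(3, 3)))), Pow(-235252, -1)) = Mul(Mul(-410, Add(364, Mul(Add(3, 3), Add(-7, Add(3, 3))))), Pow(-235252, -1)) = Mul(Mul(-410, Add(364, Mul(6, Add(-7, 6)))), Rational(-1, 235252)) = Mul(Mul(-410, Add(364, Mul(6, -1))), Rational(-1, 235252)) = Mul(Mul(-410, Add(364, -6)), Rational(-1, 235252)) = Mul(Mul(-410, 358), Rational(-1, 235252)) = Mul(-146780, Rational(-1, 235252)) = Rational(36695, 58813)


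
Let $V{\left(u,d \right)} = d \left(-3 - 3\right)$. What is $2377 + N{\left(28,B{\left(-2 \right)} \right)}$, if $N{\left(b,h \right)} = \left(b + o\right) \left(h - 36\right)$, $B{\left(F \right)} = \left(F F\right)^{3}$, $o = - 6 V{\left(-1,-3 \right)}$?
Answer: $137$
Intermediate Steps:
$V{\left(u,d \right)} = - 6 d$ ($V{\left(u,d \right)} = d \left(-6\right) = - 6 d$)
$o = -108$ ($o = - 6 \left(\left(-6\right) \left(-3\right)\right) = \left(-6\right) 18 = -108$)
$B{\left(F \right)} = F^{6}$ ($B{\left(F \right)} = \left(F^{2}\right)^{3} = F^{6}$)
$N{\left(b,h \right)} = \left(-108 + b\right) \left(-36 + h\right)$ ($N{\left(b,h \right)} = \left(b - 108\right) \left(h - 36\right) = \left(-108 + b\right) \left(-36 + h\right)$)
$2377 + N{\left(28,B{\left(-2 \right)} \right)} = 2377 + \left(3888 - 108 \left(-2\right)^{6} - 1008 + 28 \left(-2\right)^{6}\right) = 2377 + \left(3888 - 6912 - 1008 + 28 \cdot 64\right) = 2377 + \left(3888 - 6912 - 1008 + 1792\right) = 2377 - 2240 = 137$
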